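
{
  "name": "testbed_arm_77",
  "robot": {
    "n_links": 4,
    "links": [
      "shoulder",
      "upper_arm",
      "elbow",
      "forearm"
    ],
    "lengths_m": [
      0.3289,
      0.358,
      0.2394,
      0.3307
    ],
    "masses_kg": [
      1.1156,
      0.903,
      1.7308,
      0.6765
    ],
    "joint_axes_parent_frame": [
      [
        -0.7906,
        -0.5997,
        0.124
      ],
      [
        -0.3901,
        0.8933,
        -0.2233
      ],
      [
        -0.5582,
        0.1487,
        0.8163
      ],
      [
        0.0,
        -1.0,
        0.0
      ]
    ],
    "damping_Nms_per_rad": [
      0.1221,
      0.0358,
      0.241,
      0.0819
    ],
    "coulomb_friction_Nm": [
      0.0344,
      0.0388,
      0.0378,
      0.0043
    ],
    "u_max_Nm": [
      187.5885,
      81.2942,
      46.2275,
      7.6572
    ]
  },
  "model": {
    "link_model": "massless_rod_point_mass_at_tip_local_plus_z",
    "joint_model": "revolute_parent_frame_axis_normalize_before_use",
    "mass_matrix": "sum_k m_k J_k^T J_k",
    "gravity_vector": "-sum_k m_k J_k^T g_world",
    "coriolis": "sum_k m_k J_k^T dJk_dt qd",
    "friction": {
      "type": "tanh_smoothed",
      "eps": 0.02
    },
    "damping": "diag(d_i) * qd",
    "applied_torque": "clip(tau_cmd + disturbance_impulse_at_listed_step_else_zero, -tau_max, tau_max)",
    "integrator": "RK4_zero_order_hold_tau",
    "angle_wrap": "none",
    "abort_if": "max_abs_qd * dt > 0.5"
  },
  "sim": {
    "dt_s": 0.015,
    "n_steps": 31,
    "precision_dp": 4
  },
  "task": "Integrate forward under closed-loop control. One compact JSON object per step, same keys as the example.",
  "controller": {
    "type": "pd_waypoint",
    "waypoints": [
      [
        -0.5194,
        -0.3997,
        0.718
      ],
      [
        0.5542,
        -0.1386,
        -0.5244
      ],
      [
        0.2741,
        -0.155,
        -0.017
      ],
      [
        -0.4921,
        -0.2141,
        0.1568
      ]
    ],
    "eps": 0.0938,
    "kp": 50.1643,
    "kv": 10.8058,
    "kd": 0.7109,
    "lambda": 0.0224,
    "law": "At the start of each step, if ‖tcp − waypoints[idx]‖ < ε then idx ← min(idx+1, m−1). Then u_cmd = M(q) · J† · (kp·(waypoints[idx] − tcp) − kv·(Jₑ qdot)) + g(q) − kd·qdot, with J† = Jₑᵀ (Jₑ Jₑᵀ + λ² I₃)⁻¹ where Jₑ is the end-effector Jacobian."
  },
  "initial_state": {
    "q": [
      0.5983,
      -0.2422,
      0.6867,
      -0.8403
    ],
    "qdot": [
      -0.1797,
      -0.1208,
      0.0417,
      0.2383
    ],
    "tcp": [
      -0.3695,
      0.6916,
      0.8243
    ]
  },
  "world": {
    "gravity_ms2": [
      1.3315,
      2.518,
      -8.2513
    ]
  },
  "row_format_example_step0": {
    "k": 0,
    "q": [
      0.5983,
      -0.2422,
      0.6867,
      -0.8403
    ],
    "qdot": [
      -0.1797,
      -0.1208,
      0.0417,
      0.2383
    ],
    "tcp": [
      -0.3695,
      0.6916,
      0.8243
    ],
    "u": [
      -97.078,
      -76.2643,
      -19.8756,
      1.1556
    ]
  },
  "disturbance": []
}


{"k":1,"q":[0.5897,-0.2556,0.6946,-0.8536],"qdot":[-0.9654,-1.6654,0.992,-1.9859],"tcp":[-0.3712,0.6836,0.8259],"u":[-82.5138,-62.1292,-17.6818,2.663]}
{"k":2,"q":[0.5706,-0.2893,0.7138,-0.8927],"qdot":[-1.5708,-2.8237,1.5364,-3.1946],"tcp":[-0.3747,0.6645,0.8269],"u":[-69.0545,-48.699,-15.1388,3.109]}
{"k":3,"q":[0.5436,-0.338,0.7388,-0.9444],"qdot":[-2.0297,-3.6624,1.7728,-3.6628],"tcp":[-0.3808,0.6362,0.8285],"u":[-56.7072,-36.7241,-12.5586,2.9418]}
{"k":4,"q":[0.5106,-0.3974,0.7656,-0.9994],"qdot":[-2.3754,-4.2511,1.7971,-3.632],"tcp":[-0.3894,0.6004,0.8314],"u":[-45.5221,-26.4797,-10.1267,2.4635]}
{"k":5,"q":[0.4731,-0.4641,0.7917,-1.0515],"qdot":[-2.6347,-4.647,1.6773,-3.2928],"tcp":[-0.4,0.5587,0.8355],"u":[-35.5104,-17.9055,-7.9193,1.8634]}
{"k":6,"q":[0.4321,-0.5357,0.8153,-1.0972],"qdot":[-2.8278,-4.8922,1.4581,-2.7846],"tcp":[-0.4119,0.5121,0.8406],"u":[-26.6457,-10.7799,-5.9491,1.2501]}
{"k":7,"q":[0.3887,-0.61,0.835,-1.1347],"qdot":[-2.9693,-5.0161,1.1721,-2.2044],"tcp":[-0.4245,0.462,0.8465],"u":[-18.8833,-4.8375,-4.2006,0.6797]}
{"k":8,"q":[0.3435,-0.6854,0.8501,-1.1634],"qdot":[-3.0694,-5.0393,0.8464,-1.6165],"tcp":[-0.4372,0.409,0.8525],"u":[-12.172,0.1668,-2.6509,0.1769]}
{"k":9,"q":[0.297,-0.7605,0.8602,-1.1835],"qdot":[-3.1353,-4.977,0.5053,-1.0618],"tcp":[-0.4496,0.3541,0.8583],"u":[-6.4541,4.4293,-1.2785,-0.2512]}
{"k":10,"q":[0.2497,-0.8341,0.8652,-1.1956],"qdot":[-3.172,-4.8421,0.1705,-0.5647],"tcp":[-0.4611,0.2979,0.8632],"u":[-1.663,8.0896,-0.0661,-0.6057]}
{"k":11,"q":[0.2021,-0.9053,0.8654,-1.2008],"qdot":[-3.1839,-4.6462,-0.1348,-0.1365],"tcp":[-0.4716,0.2411,0.8669],"u":[2.2562,11.2408,0.9895,-0.8927]}
{"k":12,"q":[0.1544,-0.9731,0.8614,-1.2002],"qdot":[-3.1741,-4.4015,-0.3954,0.2166],"tcp":[-0.4809,0.1844,0.869],"u":[5.3865,13.9323,1.8928,-1.1148]}
{"k":13,"q":[0.1071,-1.037,0.8538,-1.1948],"qdot":[-3.1407,-4.1199,-0.6164,0.4903],"tcp":[-0.4888,0.1285,0.8692],"u":[7.8601,16.1771,2.6738,-1.2747]}
{"k":14,"q":[0.0604,-1.0965,0.8431,-1.1858],"qdot":[-3.0844,-3.8133,-0.7938,0.689],"tcp":[-0.4954,0.0738,0.8674],"u":[9.7524,17.994,3.3343,-1.3776]}
{"k":15,"q":[0.0147,-1.1513,0.8302,-1.1744],"qdot":[-3.0057,-3.4931,-0.9271,0.8191],"tcp":[-0.5005,0.0212,0.8637],"u":[11.1388,19.4022,3.8757,-1.4283]}
{"k":16,"q":[-0.0297,-1.2012,0.8156,-1.1615],"qdot":[-2.9059,-3.1699,-1.0181,0.8897],"tcp":[-0.5043,-0.029,0.8582],"u":[12.0901,20.4289,4.2994,-1.4326]}
{"k":17,"q":[-0.0724,-1.2464,0.7999,-1.1479],"qdot":[-2.7864,-2.8525,-1.0705,0.9108],"tcp":[-0.5069,-0.0763,0.8511],"u":[12.6719,21.1101,4.6084,-1.3974]}
{"k":18,"q":[-0.1132,-1.2868,0.7837,-1.1343],"qdot":[-2.6496,-2.5479,-1.0886,0.8935],"tcp":[-0.5084,-0.1203,0.8428],"u":[12.9443,21.4902,4.8076,-1.3309]}
{"k":19,"q":[-0.1518,-1.3229,0.7675,-1.1211],"qdot":[-2.4984,-2.2614,-1.0773,0.8482],"tcp":[-0.509,-0.161,0.8335],"u":[12.962,21.6179,4.9047,-1.2416]}
{"k":20,"q":[-0.1881,-1.3548,0.7516,-1.1088],"qdot":[-2.3359,-1.9965,-1.0419,0.7845],"tcp":[-0.5089,-0.198,0.8236],"u":[12.7746,21.5434,4.9097,-1.1377]}
{"k":21,"q":[-0.2219,-1.3829,0.7364,-1.0976],"qdot":[-2.1657,-1.7548,-0.9876,0.7105],"tcp":[-0.5083,-0.2315,0.8135],"u":[12.4262,21.3148,4.8345,-1.0267]}
{"k":22,"q":[-0.2531,-1.4076,0.7221,-1.0874],"qdot":[-1.9911,-1.5371,-0.9193,0.6326],"tcp":[-0.5073,-0.2616,0.8033],"u":[11.956,20.9753,4.6922,-0.915]}
{"k":23,"q":[-0.2817,-1.4291,0.7089,-1.0785],"qdot":[-1.8153,-1.3428,-0.8415,0.5554],"tcp":[-0.5061,-0.2883,0.7933],"u":[11.3977,20.5625,4.4962,-0.8073]}
{"k":24,"q":[-0.3076,-1.448,0.6969,-1.0707],"qdot":[-1.6413,-1.1707,-0.7584,0.4822],"tcp":[-0.5048,-0.3118,0.7837],"u":[10.7799,20.1071,4.2595,-0.707]}
{"k":25,"q":[-0.331,-1.4644,0.6862,-1.0639],"qdot":[-1.4714,-1.0191,-0.6733,0.415],"tcp":[-0.5035,-0.3324,0.7746],"u":[-31.2054,-73.3905,-0.0691,-7.6572]}
{"k":26,"q":[-0.3643,-1.4923,0.6922,-1.0797],"qdot":[-3.0002,-2.698,1.4372,-2.4666],"tcp":[-0.4977,-0.3492,0.7593],"u":[-24.5377,-57.2165,-1.3307,-7.23]}
{"k":27,"q":[-0.4183,-1.5427,0.7219,-1.1351],"qdot":[-4.2234,-4.015,2.4794,-4.8317],"tcp":[-0.4831,-0.3626,0.7322],"u":[-15.5029,-41.5751,-0.4015,-4.5694]}
{"k":28,"q":[-0.4897,-1.6099,0.7629,-1.2164],"qdot":[-5.3317,-4.9297,2.9408,-5.9392],"tcp":[-0.4614,-0.3752,0.6954],"u":[-7.0964,-27.8277,1.3457,-3.1912]}
{"k":29,"q":[-0.5768,-1.6884,0.8068,-1.3089],"qdot":[-6.308,-5.5377,2.8654,-6.3755],"tcp":[-0.435,-0.3885,0.651],"u":[0.0333,-16.908,3.4675,-2.3262]}
{"k":30,"q":[-0.6773,-1.7743,0.8462,-1.406],"qdot":[-7.1114,-5.9148,2.3099,-6.5924],"tcp":[-0.4057,-0.4032,0.6005],"u":[5.618,-8.479,5.6896,-1.5272]}
{"k":31,"q":[-0.7885,-1.8645,0.8743,-1.5065],"qdot":[-7.6871,-6.0994,1.3716,-6.8615],"tcp":[-0.3745,-0.4193,0.5449]}


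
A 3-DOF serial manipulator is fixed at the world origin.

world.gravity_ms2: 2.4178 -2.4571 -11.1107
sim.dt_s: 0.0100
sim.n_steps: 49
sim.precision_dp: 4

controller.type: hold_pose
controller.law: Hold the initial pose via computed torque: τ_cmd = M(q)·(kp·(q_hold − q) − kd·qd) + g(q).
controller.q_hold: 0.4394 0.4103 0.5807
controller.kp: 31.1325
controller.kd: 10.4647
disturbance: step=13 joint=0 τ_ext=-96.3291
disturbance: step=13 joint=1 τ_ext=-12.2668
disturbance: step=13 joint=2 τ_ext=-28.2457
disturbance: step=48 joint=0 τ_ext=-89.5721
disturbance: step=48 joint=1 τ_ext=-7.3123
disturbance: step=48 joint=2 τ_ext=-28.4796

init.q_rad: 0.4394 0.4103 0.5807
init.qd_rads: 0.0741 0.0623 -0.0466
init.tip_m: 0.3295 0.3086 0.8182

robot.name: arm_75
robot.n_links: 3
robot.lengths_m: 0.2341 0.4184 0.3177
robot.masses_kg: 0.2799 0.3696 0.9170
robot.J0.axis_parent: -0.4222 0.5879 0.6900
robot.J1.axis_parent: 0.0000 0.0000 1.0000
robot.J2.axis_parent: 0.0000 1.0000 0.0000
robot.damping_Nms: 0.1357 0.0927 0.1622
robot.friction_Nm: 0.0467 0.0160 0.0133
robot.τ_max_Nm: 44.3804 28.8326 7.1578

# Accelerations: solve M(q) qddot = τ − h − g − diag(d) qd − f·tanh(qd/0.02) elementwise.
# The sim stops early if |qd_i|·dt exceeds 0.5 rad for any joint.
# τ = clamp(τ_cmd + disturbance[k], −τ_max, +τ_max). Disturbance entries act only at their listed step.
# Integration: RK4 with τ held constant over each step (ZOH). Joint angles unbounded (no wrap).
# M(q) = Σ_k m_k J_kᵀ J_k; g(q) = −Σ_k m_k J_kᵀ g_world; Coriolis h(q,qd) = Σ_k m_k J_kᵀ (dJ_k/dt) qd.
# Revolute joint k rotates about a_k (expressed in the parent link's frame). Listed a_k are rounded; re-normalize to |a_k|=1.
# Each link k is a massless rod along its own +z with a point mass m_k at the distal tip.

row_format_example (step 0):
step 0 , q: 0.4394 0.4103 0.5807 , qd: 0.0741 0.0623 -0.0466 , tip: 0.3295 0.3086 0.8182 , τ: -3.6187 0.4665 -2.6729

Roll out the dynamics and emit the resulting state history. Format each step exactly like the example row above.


step 1 , q: 0.4401 0.4109 0.5803 , qd: 0.0624 0.0539 -0.0321 , tip: 0.3296 0.3090 0.8181 , τ: -3.5868 0.4729 -2.6673
step 2 , q: 0.4407 0.4114 0.5800 , qd: 0.0522 0.0459 -0.0203 , tip: 0.3296 0.3094 0.8180 , τ: -3.5570 0.4787 -2.6618
step 3 , q: 0.4411 0.4118 0.5799 , qd: 0.0435 0.0380 -0.0112 , tip: 0.3297 0.3097 0.8179 , τ: -3.5293 0.4840 -2.6564
step 4 , q: 0.4415 0.4121 0.5798 , qd: 0.0361 0.0304 -0.0047 , tip: 0.3297 0.3100 0.8178 , τ: -3.5035 0.4889 -2.6508
step 5 , q: 0.4419 0.4124 0.5798 , qd: 0.0299 0.0233 -0.0003 , tip: 0.3298 0.3102 0.8177 , τ: -3.4798 0.4932 -2.6453
step 6 , q: 0.4421 0.4126 0.5798 , qd: 0.0246 0.0172 0.0026 , tip: 0.3298 0.3104 0.8176 , τ: -3.4579 0.4969 -2.6400
step 7 , q: 0.4424 0.4128 0.5798 , qd: 0.0200 0.0123 0.0046 , tip: 0.3299 0.3105 0.8175 , τ: -3.4378 0.5000 -2.6348
step 8 , q: 0.4425 0.4129 0.5799 , qd: 0.0160 0.0086 0.0058 , tip: 0.3299 0.3107 0.8174 , τ: -3.4196 0.5026 -2.6299
step 9 , q: 0.4427 0.4129 0.5800 , qd: 0.0126 0.0058 0.0064 , tip: 0.3300 0.3108 0.8173 , τ: -3.4032 0.5048 -2.6252
step 10 , q: 0.4428 0.4130 0.5800 , qd: 0.0097 0.0037 0.0065 , tip: 0.3300 0.3108 0.8173 , τ: -3.3885 0.5066 -2.6209
step 11 , q: 0.4429 0.4130 0.5801 , qd: 0.0072 0.0021 0.0063 , tip: 0.3300 0.3109 0.8172 , τ: -3.3753 0.5080 -2.6169
step 12 , q: 0.4429 0.4130 0.5801 , qd: 0.0051 0.0009 0.0057 , tip: 0.3301 0.3109 0.8172 , τ: -3.3635 0.5093 -2.6132
step 13 , q: 0.4430 0.4130 0.5802 , qd: 0.0034 -0.0000 0.0050 , tip: 0.3301 0.3110 0.8172 , τ: -44.3804 -11.7565 -7.1578
step 14 , q: 0.4384 0.3982 0.5867 , qd: -0.9125 -2.9181 1.2751 , tip: 0.3315 0.3072 0.8171 , τ: 1.0124 1.8072 -2.1566
step 15 , q: 0.4299 0.3713 0.5986 , qd: -0.7903 -2.4735 1.1150 , tip: 0.3341 0.3001 0.8170 , τ: 0.6921 1.7079 -2.2687
step 16 , q: 0.4225 0.3485 0.6090 , qd: -0.6841 -2.0987 0.9695 , tip: 0.3363 0.2937 0.8169 , τ: 0.3973 1.6121 -2.3560
step 17 , q: 0.4162 0.3291 0.6180 , qd: -0.5913 -1.7794 0.8380 , tip: 0.3381 0.2882 0.8169 , τ: 0.1247 1.5205 -2.4246
step 18 , q: 0.4107 0.3127 0.6258 , qd: -0.5098 -1.5049 0.7194 , tip: 0.3396 0.2833 0.8168 , τ: -0.1286 1.4335 -2.4789
step 19 , q: 0.4059 0.2988 0.6324 , qd: -0.4378 -1.2673 0.6128 , tip: 0.3408 0.2791 0.8168 , τ: -0.3646 1.3513 -2.5222
step 20 , q: 0.4019 0.2872 0.6381 , qd: -0.3739 -1.0606 0.5171 , tip: 0.3417 0.2754 0.8167 , τ: -0.5851 1.2740 -2.5570
step 21 , q: 0.3984 0.2775 0.6428 , qd: -0.3170 -0.8801 0.4313 , tip: 0.3425 0.2723 0.8167 , τ: -0.7914 1.2016 -2.5853
step 22 , q: 0.3955 0.2695 0.6467 , qd: -0.2661 -0.7219 0.3544 , tip: 0.3431 0.2697 0.8168 , τ: -0.9848 1.1341 -2.6086
step 23 , q: 0.3931 0.2630 0.6499 , qd: -0.2205 -0.5831 0.2857 , tip: 0.3436 0.2675 0.8168 , τ: -1.1660 1.0713 -2.6279
step 24 , q: 0.3911 0.2578 0.6525 , qd: -0.1795 -0.4611 0.2243 , tip: 0.3440 0.2657 0.8168 , τ: -1.3359 1.0131 -2.6441
step 25 , q: 0.3895 0.2537 0.6544 , qd: -0.1426 -0.3538 0.1696 , tip: 0.3442 0.2642 0.8169 , τ: -1.4952 0.9592 -2.6579
step 26 , q: 0.3882 0.2506 0.6559 , qd: -0.1094 -0.2595 0.1209 , tip: 0.3444 0.2631 0.8170 , τ: -1.6445 0.9096 -2.6697
step 27 , q: 0.3873 0.2484 0.6569 , qd: -0.0794 -0.1767 0.0776 , tip: 0.3445 0.2623 0.8170 , τ: -1.7844 0.8639 -2.6800
step 28 , q: 0.3866 0.2470 0.6575 , qd: -0.0525 -0.1039 0.0393 , tip: 0.3446 0.2617 0.8171 , τ: -1.9152 0.8220 -2.6889
step 29 , q: 0.3862 0.2463 0.6577 , qd: -0.0287 -0.0393 0.0066 , tip: 0.3446 0.2613 0.8172 , τ: -2.0374 0.7836 -2.6972
step 30 , q: 0.3860 0.2462 0.6576 , qd: -0.0083 0.0163 -0.0191 , tip: 0.3445 0.2612 0.8173 , τ: -2.1502 0.7496 -2.7059
step 31 , q: 0.3860 0.2466 0.6573 , qd: 0.0095 0.0599 -0.0397 , tip: 0.3444 0.2613 0.8173 , τ: -2.2517 0.7208 -2.7147
step 32 , q: 0.3862 0.2474 0.6569 , qd: 0.0236 0.1008 -0.0546 , tip: 0.3443 0.2615 0.8174 , τ: -2.3431 0.6949 -2.7227
step 33 , q: 0.3865 0.2486 0.6563 , qd: 0.0357 0.1372 -0.0666 , tip: 0.3442 0.2618 0.8174 , τ: -2.4269 0.6714 -2.7299
step 34 , q: 0.3869 0.2501 0.6555 , qd: 0.0464 0.1687 -0.0767 , tip: 0.3440 0.2622 0.8175 , τ: -2.5045 0.6503 -2.7363
step 35 , q: 0.3874 0.2519 0.6547 , qd: 0.0559 0.1955 -0.0855 , tip: 0.3439 0.2627 0.8175 , τ: -2.5764 0.6313 -2.7421
step 36 , q: 0.3880 0.2540 0.6538 , qd: 0.0643 0.2182 -0.0931 , tip: 0.3437 0.2634 0.8175 , τ: -2.6429 0.6143 -2.7473
step 37 , q: 0.3887 0.2563 0.6529 , qd: 0.0717 0.2372 -0.0995 , tip: 0.3435 0.2641 0.8175 , τ: -2.7044 0.5990 -2.7518
step 38 , q: 0.3894 0.2587 0.6518 , qd: 0.0782 0.2529 -0.1050 , tip: 0.3433 0.2648 0.8175 , τ: -2.7611 0.5854 -2.7558
step 39 , q: 0.3903 0.2613 0.6508 , qd: 0.0838 0.2658 -0.1095 , tip: 0.3431 0.2656 0.8175 , τ: -2.8135 0.5733 -2.7593
step 40 , q: 0.3911 0.2640 0.6497 , qd: 0.0887 0.2762 -0.1131 , tip: 0.3429 0.2665 0.8175 , τ: -2.8616 0.5625 -2.7623
step 41 , q: 0.3920 0.2668 0.6485 , qd: 0.0927 0.2843 -0.1159 , tip: 0.3427 0.2674 0.8174 , τ: -2.9058 0.5530 -2.7648
step 42 , q: 0.3930 0.2697 0.6474 , qd: 0.0960 0.2905 -0.1180 , tip: 0.3425 0.2683 0.8174 , τ: -2.9464 0.5446 -2.7670
step 43 , q: 0.3939 0.2726 0.6462 , qd: 0.0987 0.2950 -0.1195 , tip: 0.3423 0.2692 0.8174 , τ: -2.9835 0.5372 -2.7686
step 44 , q: 0.3949 0.2756 0.6450 , qd: 0.1008 0.2979 -0.1203 , tip: 0.3421 0.2702 0.8173 , τ: -3.0174 0.5307 -2.7699
step 45 , q: 0.3960 0.2786 0.6438 , qd: 0.1024 0.2996 -0.1207 , tip: 0.3419 0.2711 0.8173 , τ: -3.0483 0.5250 -2.7709
step 46 , q: 0.3970 0.2816 0.6426 , qd: 0.1034 0.3001 -0.1205 , tip: 0.3416 0.2721 0.8172 , τ: -3.0765 0.5201 -2.7715
step 47 , q: 0.3980 0.2846 0.6414 , qd: 0.1040 0.2996 -0.1200 , tip: 0.3414 0.2731 0.8172 , τ: -3.1020 0.5159 -2.7717
step 48 , q: 0.3991 0.2876 0.6402 , qd: 0.1042 0.2983 -0.1191 , tip: 0.3412 0.2741 0.8171 , τ: -44.3804 -6.8000 -7.1578
step 49 , q: 0.3938 0.2910 0.6480 , qd: -1.1461 0.3596 1.6496 , tip: 0.3407 0.2723 0.8168


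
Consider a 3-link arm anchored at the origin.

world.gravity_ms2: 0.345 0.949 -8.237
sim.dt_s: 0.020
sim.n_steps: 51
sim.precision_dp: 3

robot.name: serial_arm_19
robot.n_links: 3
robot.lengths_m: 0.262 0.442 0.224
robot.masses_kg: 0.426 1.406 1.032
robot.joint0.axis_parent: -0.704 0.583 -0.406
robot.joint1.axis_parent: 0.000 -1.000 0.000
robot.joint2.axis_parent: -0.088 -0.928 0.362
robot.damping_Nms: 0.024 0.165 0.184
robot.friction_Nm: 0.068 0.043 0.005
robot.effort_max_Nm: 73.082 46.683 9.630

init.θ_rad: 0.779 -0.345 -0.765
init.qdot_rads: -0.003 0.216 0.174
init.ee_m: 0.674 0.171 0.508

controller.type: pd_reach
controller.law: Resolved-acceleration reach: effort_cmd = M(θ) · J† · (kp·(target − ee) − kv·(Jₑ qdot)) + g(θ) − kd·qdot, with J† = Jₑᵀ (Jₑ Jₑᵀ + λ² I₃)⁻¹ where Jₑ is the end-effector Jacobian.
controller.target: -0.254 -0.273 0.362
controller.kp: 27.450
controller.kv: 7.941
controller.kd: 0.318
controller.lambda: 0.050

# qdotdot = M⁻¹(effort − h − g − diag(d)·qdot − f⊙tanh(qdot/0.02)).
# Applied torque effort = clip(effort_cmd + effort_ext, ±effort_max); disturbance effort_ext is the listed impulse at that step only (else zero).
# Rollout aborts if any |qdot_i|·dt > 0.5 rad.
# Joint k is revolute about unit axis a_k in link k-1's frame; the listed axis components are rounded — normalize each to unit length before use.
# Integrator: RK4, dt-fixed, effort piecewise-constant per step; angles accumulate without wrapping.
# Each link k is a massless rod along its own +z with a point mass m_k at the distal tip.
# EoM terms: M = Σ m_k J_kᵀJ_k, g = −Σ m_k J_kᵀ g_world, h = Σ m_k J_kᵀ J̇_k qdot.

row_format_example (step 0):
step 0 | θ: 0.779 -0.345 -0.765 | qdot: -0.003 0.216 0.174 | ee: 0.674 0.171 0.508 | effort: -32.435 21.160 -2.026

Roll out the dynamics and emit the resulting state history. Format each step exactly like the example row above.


step 1 | θ: 0.778 -0.331 -0.799 | qdot: -0.064 1.183 -3.402 | ee: 0.669 0.171 0.510 | effort: -28.450 18.476 -0.643
step 2 | θ: 0.776 -0.302 -0.882 | qdot: -0.231 1.622 -4.837 | ee: 0.657 0.167 0.513 | effort: -24.208 15.166 -0.346
step 3 | θ: 0.769 -0.268 -0.984 | qdot: -0.409 1.807 -5.332 | ee: 0.641 0.161 0.518 | effort: -20.474 12.061 -0.406
step 4 | θ: 0.759 -0.231 -1.092 | qdot: -0.567 1.865 -5.430 | ee: 0.620 0.155 0.524 | effort: -17.448 9.460 -0.537
step 5 | θ: 0.747 -0.194 -1.200 | qdot: -0.702 1.854 -5.359 | ee: 0.598 0.148 0.532 | effort: -15.077 7.385 -0.640
step 6 | θ: 0.731 -0.158 -1.306 | qdot: -0.818 1.801 -5.219 | ee: 0.573 0.141 0.540 | effort: -13.232 5.765 -0.689
step 7 | θ: 0.714 -0.122 -1.408 | qdot: -0.917 1.721 -5.052 | ee: 0.546 0.133 0.548 | effort: -11.786 4.507 -0.685
step 8 | θ: 0.695 -0.089 -1.508 | qdot: -1.005 1.621 -4.876 | ee: 0.519 0.125 0.556 | effort: -10.631 3.528 -0.637
step 9 | θ: 0.674 -0.058 -1.603 | qdot: -1.085 1.509 -4.698 | ee: 0.491 0.116 0.564 | effort: -9.684 2.760 -0.557
step 10 | θ: 0.652 -0.029 -1.695 | qdot: -1.158 1.387 -4.522 | ee: 0.462 0.106 0.570 | effort: -8.879 2.149 -0.454
step 11 | θ: 0.628 -0.002 -1.784 | qdot: -1.226 1.258 -4.350 | ee: 0.434 0.096 0.576 | effort: -8.170 1.654 -0.338
step 12 | θ: 0.603 0.021 -1.869 | qdot: -1.291 1.127 -4.181 | ee: 0.405 0.086 0.581 | effort: -7.523 1.245 -0.216
step 13 | θ: 0.576 0.043 -1.951 | qdot: -1.351 0.993 -4.016 | ee: 0.377 0.075 0.585 | effort: -6.912 0.899 -0.094
step 14 | θ: 0.549 0.061 -2.030 | qdot: -1.407 0.861 -3.854 | ee: 0.349 0.063 0.587 | effort: -6.322 0.599 0.024
step 15 | θ: 0.520 0.077 -2.105 | qdot: -1.458 0.730 -3.697 | ee: 0.322 0.051 0.589 | effort: -5.739 0.332 0.134
step 16 | θ: 0.490 0.090 -2.177 | qdot: -1.505 0.602 -3.543 | ee: 0.296 0.039 0.591 | effort: -5.157 0.091 0.235
step 17 | θ: 0.460 0.101 -2.247 | qdot: -1.546 0.479 -3.395 | ee: 0.270 0.026 0.591 | effort: -4.571 -0.132 0.323
step 18 | θ: 0.429 0.109 -2.313 | qdot: -1.581 0.360 -3.252 | ee: 0.245 0.013 0.591 | effort: -3.981 -0.342 0.399
step 19 | θ: 0.397 0.116 -2.377 | qdot: -1.610 0.247 -3.115 | ee: 0.221 0.000 0.589 | effort: -3.384 -0.543 0.462
step 20 | θ: 0.364 0.119 -2.438 | qdot: -1.633 0.139 -2.985 | ee: 0.198 -0.013 0.588 | effort: -2.784 -0.737 0.511
step 21 | θ: 0.331 0.121 -2.496 | qdot: -1.648 0.036 -2.862 | ee: 0.176 -0.026 0.585 | effort: -2.181 -0.926 0.548
step 22 | θ: 0.298 0.121 -2.552 | qdot: -1.655 -0.056 -2.746 | ee: 0.155 -0.039 0.582 | effort: -1.579 -1.123 0.572
step 23 | θ: 0.265 0.119 -2.606 | qdot: -1.654 -0.144 -2.639 | ee: 0.135 -0.052 0.579 | effort: -0.983 -1.321 0.584
step 24 | θ: 0.232 0.115 -2.658 | qdot: -1.647 -0.228 -2.541 | ee: 0.116 -0.065 0.575 | effort: -0.395 -1.515 0.586
step 25 | θ: 0.200 0.110 -2.708 | qdot: -1.635 -0.311 -2.454 | ee: 0.098 -0.078 0.571 | effort: 0.180 -1.707 0.578
step 26 | θ: 0.167 0.103 -2.756 | qdot: -1.616 -0.394 -2.378 | ee: 0.081 -0.090 0.567 | effort: 0.735 -1.893 0.560
step 27 | θ: 0.135 0.094 -2.803 | qdot: -1.593 -0.477 -2.311 | ee: 0.065 -0.102 0.562 | effort: 1.258 -2.066 0.532
step 28 | θ: 0.103 0.084 -2.849 | qdot: -1.566 -0.560 -2.254 | ee: 0.050 -0.114 0.557 | effort: 1.730 -2.209 0.496
step 29 | θ: 0.072 0.072 -2.894 | qdot: -1.536 -0.645 -2.203 | ee: 0.036 -0.126 0.553 | effort: 2.115 -2.290 0.449
step 30 | θ: 0.042 0.058 -2.937 | qdot: -1.504 -0.726 -2.155 | ee: 0.023 -0.137 0.548 | effort: 2.352 -2.241 0.392
step 31 | θ: 0.012 0.043 -2.980 | qdot: -1.471 -0.798 -2.101 | ee: 0.010 -0.148 0.543 | effort: 2.343 -1.953 0.321
step 32 | θ: -0.017 0.026 -3.021 | qdot: -1.437 -0.844 -2.023 | ee: -0.001 -0.159 0.538 | effort: 1.976 -1.285 0.233
step 33 | θ: -0.045 0.009 -3.060 | qdot: -1.401 -0.839 -1.898 | ee: -0.011 -0.169 0.534 | effort: 1.211 -0.160 0.126
step 34 | θ: -0.073 -0.006 -3.096 | qdot: -1.360 -0.750 -1.699 | ee: -0.021 -0.179 0.530 | effort: 0.212 1.271 0.001
step 35 | θ: -0.099 -0.020 -3.128 | qdot: -1.309 -0.557 -1.421 | ee: -0.030 -0.189 0.526 | effort: -0.655 2.596 -0.127
step 36 | θ: -0.125 -0.028 -3.153 | qdot: -1.247 -0.268 -1.090 | ee: -0.039 -0.198 0.522 | effort: -1.079 3.425 -0.236
step 37 | θ: -0.149 -0.030 -3.171 | qdot: -1.174 0.078 -0.758 | ee: -0.047 -0.207 0.518 | effort: -0.989 3.631 -0.303
step 38 | θ: -0.172 -0.025 -3.183 | qdot: -1.097 0.429 -0.475 | ee: -0.056 -0.216 0.514 | effort: -0.491 3.325 -0.313
step 39 | θ: -0.193 -0.013 -3.191 | qdot: -1.016 0.761 -0.255 | ee: -0.065 -0.224 0.509 | effort: 0.252 2.680 -0.272
step 40 | θ: -0.213 0.005 -3.194 | qdot: -0.936 1.053 -0.100 | ee: -0.075 -0.232 0.504 | effort: 1.122 1.841 -0.187
step 41 | θ: -0.230 0.029 -3.195 | qdot: -0.858 1.294 -0.003 | ee: -0.085 -0.239 0.498 | effort: 2.038 0.914 -0.069
step 42 | θ: -0.247 0.057 -3.195 | qdot: -0.785 1.484 0.045 | ee: -0.096 -0.246 0.493 | effort: 2.950 -0.033 0.071
step 43 | θ: -0.262 0.088 -3.194 | qdot: -0.715 1.624 0.062 | ee: -0.106 -0.252 0.487 | effort: 3.820 -0.951 0.219
step 44 | θ: -0.276 0.121 -3.192 | qdot: -0.650 1.720 0.059 | ee: -0.117 -0.258 0.480 | effort: 4.625 -1.813 0.369
step 45 | θ: -0.288 0.156 -3.191 | qdot: -0.590 1.777 0.045 | ee: -0.128 -0.263 0.473 | effort: 5.353 -2.604 0.513
step 46 | θ: -0.299 0.192 -3.191 | qdot: -0.533 1.800 0.025 | ee: -0.139 -0.268 0.466 | effort: 5.998 -3.319 0.648
step 47 | θ: -0.309 0.228 -3.190 | qdot: -0.481 1.796 0.005 | ee: -0.149 -0.272 0.459 | effort: 6.557 -3.954 0.771
step 48 | θ: -0.318 0.264 -3.190 | qdot: -0.431 1.768 -0.014 | ee: -0.159 -0.276 0.451 | effort: 7.031 -4.511 0.880
step 49 | θ: -0.327 0.298 -3.191 | qdot: -0.385 1.723 -0.029 | ee: -0.169 -0.279 0.444 | effort: 7.423 -4.994 0.976
step 50 | θ: -0.334 0.332 -3.191 | qdot: -0.341 1.662 -0.043 | ee: -0.178 -0.282 0.436 | effort: 7.739 -5.408 1.060
step 51 | θ: -0.340 0.365 -3.192 | qdot: -0.301 1.591 -0.054 | ee: -0.186 -0.285 0.429


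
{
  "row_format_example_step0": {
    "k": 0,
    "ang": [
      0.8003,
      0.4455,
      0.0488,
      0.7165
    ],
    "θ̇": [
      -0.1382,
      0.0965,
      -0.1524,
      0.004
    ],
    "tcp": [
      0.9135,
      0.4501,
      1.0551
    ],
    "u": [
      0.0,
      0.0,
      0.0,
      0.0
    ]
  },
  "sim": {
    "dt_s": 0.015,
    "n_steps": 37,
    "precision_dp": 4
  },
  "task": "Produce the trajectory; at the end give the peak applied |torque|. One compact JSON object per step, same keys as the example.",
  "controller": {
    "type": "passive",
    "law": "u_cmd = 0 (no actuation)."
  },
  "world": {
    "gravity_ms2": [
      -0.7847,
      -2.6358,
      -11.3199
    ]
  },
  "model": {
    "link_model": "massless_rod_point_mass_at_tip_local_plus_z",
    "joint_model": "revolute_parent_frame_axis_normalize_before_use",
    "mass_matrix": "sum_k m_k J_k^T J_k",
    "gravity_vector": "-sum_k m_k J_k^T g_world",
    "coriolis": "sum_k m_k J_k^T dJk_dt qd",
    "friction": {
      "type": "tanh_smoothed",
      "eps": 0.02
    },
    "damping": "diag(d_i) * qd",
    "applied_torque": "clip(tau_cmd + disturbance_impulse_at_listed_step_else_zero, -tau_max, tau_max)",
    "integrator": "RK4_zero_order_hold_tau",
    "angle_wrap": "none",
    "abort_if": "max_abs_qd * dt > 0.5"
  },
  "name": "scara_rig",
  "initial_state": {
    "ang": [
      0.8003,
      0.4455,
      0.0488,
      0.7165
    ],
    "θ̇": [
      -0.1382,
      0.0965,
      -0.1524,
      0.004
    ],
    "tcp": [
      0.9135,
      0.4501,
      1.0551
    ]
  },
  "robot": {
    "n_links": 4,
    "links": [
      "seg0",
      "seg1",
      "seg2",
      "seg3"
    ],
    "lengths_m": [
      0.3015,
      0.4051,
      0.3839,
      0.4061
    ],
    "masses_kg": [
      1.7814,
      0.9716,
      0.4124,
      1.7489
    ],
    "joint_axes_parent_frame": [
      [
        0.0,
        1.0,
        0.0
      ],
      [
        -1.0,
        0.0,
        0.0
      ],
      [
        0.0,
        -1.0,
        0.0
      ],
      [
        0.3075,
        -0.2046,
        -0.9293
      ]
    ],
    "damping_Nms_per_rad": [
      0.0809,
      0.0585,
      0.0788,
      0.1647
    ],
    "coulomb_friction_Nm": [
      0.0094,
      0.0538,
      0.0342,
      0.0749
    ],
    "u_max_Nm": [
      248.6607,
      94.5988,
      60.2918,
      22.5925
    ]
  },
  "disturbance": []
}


{"k":1,"ang":[0.8001,0.4473,0.0481,0.7219],"\u03b8\u0307":[0.113,0.138,0.0823,0.5752],"tcp":[0.9125,0.4518,1.0548],"u":[0.0,0.0,0.0,0.0]}
{"k":2,"ang":[0.8037,0.4496,0.0514,0.7329],"\u03b8\u0307":[0.3675,0.1698,0.3737,0.8396],"tcp":[0.9123,0.4535,1.0533],"u":[0.0,0.0,0.0,0.0]}
{"k":3,"ang":[0.8111,0.4524,0.0594,0.7463],"\u03b8\u0307":[0.6265,0.1975,0.7002,0.9373],"tcp":[0.9128,0.4553,1.0506],"u":[0.0,0.0,0.0,0.0]}
{"k":4,"ang":[0.8225,0.4555,0.0725,0.7605],"\u03b8\u0307":[0.8897,0.2247,1.0488,0.9398],"tcp":[0.914,0.4571,1.0466],"u":[0.0,0.0,0.0,0.0]}
{"k":5,"ang":[0.8379,0.4591,0.091,0.7742],"\u03b8\u0307":[1.1575,0.2537,1.4146,0.8761],"tcp":[0.9158,0.459,1.0413],"u":[0.0,0.0,0.0,0.0]}
{"k":6,"ang":[0.8573,0.4632,0.115,0.7866],"\u03b8\u0307":[1.4299,0.2859,1.7944,0.7588],"tcp":[0.9183,0.4608,1.0345],"u":[0.0,0.0,0.0,0.0]}
{"k":7,"ang":[0.8808,0.4677,0.1449,0.7968],"\u03b8\u0307":[1.7064,0.323,2.1843,0.596],"tcp":[0.9213,0.4625,1.0262],"u":[0.0,0.0,0.0,0.0]}
{"k":8,"ang":[0.9085,0.4729,0.1806,0.8043],"\u03b8\u0307":[1.9856,0.3662,2.5783,0.3957],"tcp":[0.9247,0.464,1.0162],"u":[0.0,0.0,0.0,0.0]}
{"k":9,"ang":[0.9403,0.4787,0.2222,0.8085],"\u03b8\u0307":[2.2653,0.4167,2.9683,0.1684],"tcp":[0.9284,0.4652,1.0043],"u":[0.0,0.0,0.0,0.0]}
{"k":10,"ang":[0.9764,0.4854,0.2696,0.8093],"\u03b8\u0307":[2.5391,0.4787,3.311,0.0782],"tcp":[0.9323,0.4659,0.9904],"u":[0.0,0.0,0.0,0.0]}
{"k":11,"ang":[1.0165,0.4931,0.3218,0.8089],"\u03b8\u0307":[2.8048,0.5519,3.5999,0.1222],"tcp":[0.9363,0.4659,0.9742],"u":[0.0,0.0,0.0,0.0]}
{"k":12,"ang":[1.0607,0.5019,0.3786,0.8077],"\u03b8\u0307":[3.0677,0.631,3.8926,0.0089],"tcp":[0.9402,0.4652,0.9555],"u":[0.0,0.0,0.0,0.0]}
{"k":13,"ang":[1.1087,0.512,0.4394,0.8048],"\u03b8\u0307":[3.323,0.7187,4.1551,-0.1348],"tcp":[0.9441,0.4635,0.9342],"u":[0.0,0.0,0.0,0.0]}
{"k":14,"ang":[1.1603,0.5235,0.5031,0.8032],"\u03b8\u0307":[3.5656,0.8191,4.3413,-0.1084],"tcp":[0.9478,0.4608,0.91],"u":[0.0,0.0,0.0,0.0]}
{"k":15,"ang":[1.2156,0.5366,0.5695,0.8012],"\u03b8\u0307":[3.8019,0.9259,4.5035,-0.1666],"tcp":[0.9514,0.4569,0.8829],"u":[0.0,0.0,0.0,0.0]}
{"k":16,"ang":[1.2743,0.5513,0.638,0.7982],"\u03b8\u0307":[4.031,1.039,4.6254,-0.2391],"tcp":[0.9549,0.4518,0.8527],"u":[0.0,0.0,0.0,0.0]}
{"k":17,"ang":[1.3365,0.5678,0.708,0.7941],"\u03b8\u0307":[4.2537,1.1567,4.7033,-0.3064],"tcp":[0.9583,0.4453,0.8193],"u":[0.0,0.0,0.0,0.0]}
{"k":18,"ang":[1.4019,0.586,0.7789,0.789],"\u03b8\u0307":[4.4712,1.2755,4.7381,-0.3683],"tcp":[0.9617,0.4375,0.7826],"u":[0.0,0.0,0.0,0.0]}
{"k":19,"ang":[1.4706,0.606,0.85,0.783],"\u03b8\u0307":[4.6846,1.3905,4.7323,-0.4316],"tcp":[0.9651,0.4282,0.7426],"u":[0.0,0.0,0.0,0.0]}
{"k":20,"ang":[1.5424,0.6277,0.9207,0.776],"\u03b8\u0307":[4.8941,1.4939,4.6886,-0.5047],"tcp":[0.9687,0.4175,0.6993],"u":[0.0,0.0,0.0,0.0]}
{"k":21,"ang":[1.6174,0.6508,0.9905,0.7678],"\u03b8\u0307":[5.0989,1.5749,4.6088,-0.5948],"tcp":[0.9725,0.4051,0.6526],"u":[0.0,0.0,0.0,0.0]}
{"k":22,"ang":[1.6954,0.6748,1.0588,0.7581],"\u03b8\u0307":[5.2966,1.6189,4.4939,-0.7058],"tcp":[0.9766,0.3913,0.6023],"u":[0.0,0.0,0.0,0.0]}
{"k":23,"ang":[1.7762,0.699,1.1251,0.7465],"\u03b8\u0307":[5.4831,1.6066,4.343,-0.8348],"tcp":[0.981,0.3759,0.5486],"u":[0.0,0.0,0.0,0.0]}
{"k":24,"ang":[1.8598,0.7226,1.1889,0.733],"\u03b8\u0307":[5.6528,1.5148,4.1525,-0.9662],"tcp":[0.9858,0.3589,0.4911],"u":[0.0,0.0,0.0,0.0]}
{"k":25,"ang":[1.9457,0.744,1.2494,0.7177],"\u03b8\u0307":[5.7982,1.3175,3.9151,-1.0668],"tcp":[0.9908,0.3405,0.4299],"u":[0.0,0.0,0.0,0.0]}
{"k":26,"ang":[2.0336,0.7614,1.306,0.7014],"\u03b8\u0307":[5.9104,0.9899,3.619,-1.0823],"tcp":[0.9959,0.3207,0.3648],"u":[0.0,0.0,0.0,0.0]}
{"k":27,"ang":[2.1228,0.7729,1.3576,0.6859],"\u03b8\u0307":[5.9804,0.5123,3.2481,-0.9447],"tcp":[1.0008,0.2997,0.2957],"u":[0.0,0.0,0.0,0.0]}
{"k":28,"ang":[2.2127,0.776,1.403,0.6741],"\u03b8\u0307":[5.9997,-0.1226,2.7843,-0.5895],"tcp":[1.005,0.2778,0.2224],"u":[0.0,0.0,0.0,0.0]}
{"k":29,"ang":[2.3025,0.7685,1.4406,0.6694],"\u03b8\u0307":[5.9628,-0.906,2.218,-0.0224],"tcp":[1.008,0.2552,0.1451],"u":[0.0,0.0,0.0,0.0]}
{"k":30,"ang":[2.3914,0.7481,1.4694,0.6719],"\u03b8\u0307":[5.875,-1.833,1.6118,0.3224],"tcp":[1.0092,0.2324,0.0637],"u":[0.0,0.0,0.0,0.0]}
{"k":31,"ang":[2.4784,0.7132,1.4882,0.6807],"\u03b8\u0307":[5.718,-2.8294,0.8679,0.8611],"tcp":[1.0084,0.2096,-0.0214],"u":[0.0,0.0,0.0,0.0]}
{"k":32,"ang":[2.5626,0.6632,1.495,0.6972],"\u03b8\u0307":[5.4903,-3.8245,0.0198,1.3028],"tcp":[1.0051,0.1873,-0.1102],"u":[0.0,0.0,0.0,0.0]}
{"k":33,"ang":[2.6428,0.5989,1.4886,0.7174],"\u03b8\u0307":[5.19,-4.7275,-0.8767,1.2843],"tcp":[0.9992,0.1655,-0.2025],"u":[0.0,0.0,0.0,0.0]}
{"k":34,"ang":[2.7178,0.5224,1.4685,0.7327],"\u03b8\u0307":[4.8093,-5.4302,-1.7929,0.6506],"tcp":[0.9908,0.1441,-0.2984],"u":[0.0,0.0,0.0,0.0]}
{"k":35,"ang":[2.7866,0.4375,1.4345,0.735],"\u03b8\u0307":[4.338,-5.8323,-2.7508,-0.4136],"tcp":[0.9797,0.1225,-0.3983],"u":[0.0,0.0,0.0,0.0]}
{"k":36,"ang":[2.8475,0.3491,1.3858,0.7187],"\u03b8\u0307":[3.7761,-5.8991,-3.7344,-1.8917],"tcp":[0.9655,0.1001,-0.5026],"u":[0.0,0.0,0.0,0.0]}
{"k":37,"ang":[2.8994,0.262,1.3225,0.6756],"\u03b8\u0307":[3.1286,-5.6813,-4.7071,-3.9074],"tcp":[0.9473,0.0759,-0.6114]}
{"summary": "max |u| (N\u00b7m): 0.0000"}


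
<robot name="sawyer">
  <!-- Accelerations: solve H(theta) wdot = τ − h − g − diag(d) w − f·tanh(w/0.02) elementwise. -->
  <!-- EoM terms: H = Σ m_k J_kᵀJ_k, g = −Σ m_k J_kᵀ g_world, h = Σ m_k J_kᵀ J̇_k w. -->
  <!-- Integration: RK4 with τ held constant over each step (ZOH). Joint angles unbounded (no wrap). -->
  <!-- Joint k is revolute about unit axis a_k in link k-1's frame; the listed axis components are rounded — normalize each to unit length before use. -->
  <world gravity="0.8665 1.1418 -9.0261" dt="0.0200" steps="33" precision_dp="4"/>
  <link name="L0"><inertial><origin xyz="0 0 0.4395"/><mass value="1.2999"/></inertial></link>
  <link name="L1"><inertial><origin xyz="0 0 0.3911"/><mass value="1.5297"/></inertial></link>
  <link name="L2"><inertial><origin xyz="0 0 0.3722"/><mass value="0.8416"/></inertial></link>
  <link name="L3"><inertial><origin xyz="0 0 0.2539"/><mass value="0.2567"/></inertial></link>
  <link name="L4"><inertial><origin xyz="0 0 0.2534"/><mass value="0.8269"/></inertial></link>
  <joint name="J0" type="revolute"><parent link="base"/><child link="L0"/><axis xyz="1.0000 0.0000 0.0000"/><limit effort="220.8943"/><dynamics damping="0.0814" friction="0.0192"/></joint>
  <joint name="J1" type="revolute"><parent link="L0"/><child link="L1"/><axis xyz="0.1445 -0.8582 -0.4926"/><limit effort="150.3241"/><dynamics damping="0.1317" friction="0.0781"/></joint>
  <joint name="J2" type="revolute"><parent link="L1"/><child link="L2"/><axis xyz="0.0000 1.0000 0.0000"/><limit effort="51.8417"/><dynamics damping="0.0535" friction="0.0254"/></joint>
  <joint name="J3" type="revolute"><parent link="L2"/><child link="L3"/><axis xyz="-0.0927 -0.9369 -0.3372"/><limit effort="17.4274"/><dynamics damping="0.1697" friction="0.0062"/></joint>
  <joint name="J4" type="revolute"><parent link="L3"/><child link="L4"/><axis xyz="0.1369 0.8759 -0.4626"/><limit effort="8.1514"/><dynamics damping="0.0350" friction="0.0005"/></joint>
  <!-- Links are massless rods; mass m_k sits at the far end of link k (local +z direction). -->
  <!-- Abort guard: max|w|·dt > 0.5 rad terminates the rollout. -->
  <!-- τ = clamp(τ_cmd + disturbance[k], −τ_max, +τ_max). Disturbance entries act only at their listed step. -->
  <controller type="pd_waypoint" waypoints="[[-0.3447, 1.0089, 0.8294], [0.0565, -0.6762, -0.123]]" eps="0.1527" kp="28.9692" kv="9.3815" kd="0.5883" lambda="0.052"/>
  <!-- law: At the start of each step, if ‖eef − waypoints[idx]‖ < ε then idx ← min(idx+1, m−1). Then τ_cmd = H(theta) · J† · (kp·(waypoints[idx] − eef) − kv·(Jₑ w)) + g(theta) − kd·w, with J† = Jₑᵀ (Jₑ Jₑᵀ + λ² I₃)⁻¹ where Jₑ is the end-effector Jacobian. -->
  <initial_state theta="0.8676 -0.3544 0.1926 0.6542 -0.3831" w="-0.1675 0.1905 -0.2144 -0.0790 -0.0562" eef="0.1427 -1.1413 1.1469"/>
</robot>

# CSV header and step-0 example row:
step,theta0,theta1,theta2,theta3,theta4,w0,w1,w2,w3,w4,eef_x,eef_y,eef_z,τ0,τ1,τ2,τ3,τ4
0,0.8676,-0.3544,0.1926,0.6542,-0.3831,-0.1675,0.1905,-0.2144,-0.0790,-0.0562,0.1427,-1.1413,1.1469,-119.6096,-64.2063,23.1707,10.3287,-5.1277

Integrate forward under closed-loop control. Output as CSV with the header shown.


step,theta0,theta1,theta2,theta3,theta4,w0,w1,w2,w3,w4,eef_x,eef_y,eef_z,τ0,τ1,τ2,τ3,τ4
1,0.8643,-0.3691,0.1887,0.6868,-0.4071,-0.1682,-1.6618,-0.2313,3.2068,-2.3892,0.1342,-1.1273,1.1481,-104.2257,-48.0787,17.1705,7.0718,-2.8354
2,0.8604,-0.4169,0.1792,0.7744,-0.4545,-0.2326,-3.1244,-0.7865,5.4204,-2.3626,0.1237,-1.0928,1.1457,-93.8689,-32.3564,11.1193,5.5291,-2.3197
3,0.8537,-0.4878,0.1579,0.8839,-0.5182,-0.4428,-3.9606,-1.3625,5.5347,-3.8609,0.1137,-1.0433,1.1388,-87.0740,-19.2673,6.1924,5.0962,-0.7694
4,0.8428,-0.5717,0.1266,1.0067,-0.5737,-0.6621,-4.4264,-1.7923,6.5991,-1.8847,0.1050,-0.9824,1.1287,-75.6787,-9.7328,2.8450,3.8053,-1.3376
5,0.8257,-0.6586,0.0898,1.1244,-0.6373,-1.0538,-4.2608,-1.8897,5.2380,-4.3810,0.0977,-0.9130,1.1159,-67.3992,-2.0708,0.1991,3.4562,1.0374
6,0.8021,-0.7431,0.0503,1.2404,-0.6922,-1.3221,-4.1761,-2.0676,6.1892,-1.4191,0.0910,-0.8370,1.1025,-52.6399,2.7622,-1.1700,1.6434,-0.1385
7,0.7713,-0.8200,0.0109,1.3480,-0.7461,-1.7671,-3.5069,-1.8786,4.6326,-3.9000,0.0846,-0.7562,1.0893,-43.2237,7.4142,-2.7532,1.1024,2.1562
8,0.7332,-0.8861,-0.0269,1.4466,-0.7987,-2.0508,-3.0901,-1.9074,5.1248,-1.5629,0.0779,-0.6722,1.0767,-29.6701,9.8639,-3.3087,-0.5586,1.2046
9,0.6884,-0.9401,-0.0629,1.5390,-0.8404,-2.4311,-2.3011,-1.6898,4.1535,-2.5695,0.0703,-0.5861,1.0657,-20.5106,12.5342,-4.2132,-1.3293,2.3431
10,0.6371,-0.9795,-0.0955,1.6211,-0.8807,-2.7055,-1.6350,-1.5727,4.0339,-1.4987,0.0620,-0.4993,1.0556,-10.6190,13.8817,-4.5229,-2.4660,2.0001
11,0.5804,-1.0046,-0.1250,1.6964,-0.9095,-2.9704,-0.8654,-1.3735,3.5043,-1.3655,0.0525,-0.4127,1.0467,-3.1558,15.0214,-4.8554,-3.2241,2.1870
12,0.5190,-1.0146,-0.1505,1.7625,-0.9320,-3.1670,-0.1374,-1.1789,3.1180,-0.8606,0.0421,-0.3276,1.0383,3.2663,15.4725,-4.9119,-3.9095,2.0387
13,0.4542,-1.0104,-0.1721,1.8203,-0.9456,-3.3060,0.5471,-0.9802,2.6726,-0.4839,0.0306,-0.2446,1.0303,8.1130,15.4333,-4.7789,-4.3964,1.9066
14,0.3872,-0.9932,-0.1896,1.8691,-0.9522,-3.3842,1.1687,-0.7678,2.2185,-0.1669,0.0180,-0.1647,1.0223,11.7127,14.8799,-4.4472,-4.7201,1.7530
15,0.3193,-0.9643,-0.2027,1.9088,-0.9532,-3.4050,1.7105,-0.5418,1.7626,0.0709,0.0043,-0.0883,1.0140,14.2677,13.8427,-3.9278,-4.8934,1.5995
16,0.2515,-0.9255,-0.2112,1.9396,-0.9501,-3.3751,2.1576,-0.3088,1.3174,0.2344,-0.0104,-0.0158,1.0052,16.0463,12.3809,-3.2415,-4.9377,1.4506
17,0.1847,-0.8789,-0.2150,1.9617,-0.9442,-3.3033,2.5013,-0.0768,0.8943,0.3362,-0.0263,0.0527,0.9960,17.3607,10.5995,-2.4305,-4.8785,1.3056
18,0.1196,-0.8265,-0.2144,1.9757,-0.9367,-3.1996,2.7335,0.1332,0.4991,0.3957,-0.0434,0.1172,0.9863,18.4759,8.6119,-1.5307,-4.7415,1.1609
19,0.0569,-0.7705,-0.2098,1.9822,-0.9283,-3.0740,2.8635,0.3251,0.1401,0.4231,-0.0615,0.1778,0.9761,19.6871,6.5965,-0.6285,-4.5575,1.0193
20,-0.0031,-0.7128,-0.2015,1.9819,-0.9195,-2.9343,2.9010,0.4938,-0.1732,0.4413,-0.0805,0.2348,0.9656,21.1830,4.6951,0.2149,-4.3578,0.8761
21,-0.0603,-0.6552,-0.1902,1.9758,-0.9103,-2.7869,2.8579,0.6317,-0.4433,0.4534,-0.1001,0.2885,0.9546,22.9848,3.0085,0.9587,-4.1611,0.7393
22,-0.1145,-0.5992,-0.1765,1.9647,-0.9009,-2.6364,2.7487,0.7338,-0.6702,0.4667,-0.1200,0.3392,0.9435,25.0487,1.5979,1.5799,-3.9837,0.6122
23,-0.1657,-0.5458,-0.1611,1.9495,-0.8912,-2.4859,2.5886,0.7991,-0.8543,0.4854,-0.1400,0.3871,0.9321,27.2817,0.4898,2.0697,-3.8373,0.4988
24,-0.2139,-0.4960,-0.1448,1.9311,-0.8811,-2.3373,2.3933,0.8300,-0.9981,0.5081,-0.1596,0.4323,0.9207,29.5619,-0.3179,2.4301,-3.7270,0.4037
25,-0.2591,-0.4504,-0.1282,1.9101,-0.8705,-2.1919,2.1771,0.8313,-1.1049,0.5323,-0.1786,0.4750,0.9094,31.7730,-0.8478,2.6706,-3.6529,0.3303
26,-0.3015,-0.4091,-0.1117,1.8873,-0.8595,-2.0503,1.9523,0.8091,-1.1785,0.5549,-0.1966,0.5154,0.8983,33.8203,-1.1352,2.8051,-3.6113,0.2797
27,-0.3411,-0.3723,-0.0959,1.8633,-0.8481,-1.9130,1.7289,0.7699,-1.2231,0.5731,-0.2136,0.5534,0.8874,35.6377,-1.2210,2.8495,-3.5963,0.2512
28,-0.3780,-0.3399,-0.0810,1.8387,-0.8364,-1.7803,1.5144,0.7197,-1.2430,0.5854,-0.2293,0.5892,0.8770,37.1877,-1.1473,2.8201,-3.6008,0.2425
29,-0.4123,-0.3117,-0.0672,1.8138,-0.8245,-1.6523,1.3138,0.6636,-1.2424,0.5909,-0.2437,0.6229,0.8670,38.4566,-0.9534,2.7328,-3.6182,0.2506
30,-0.4441,-0.2873,-0.0545,1.7892,-0.8126,-1.5292,1.1303,0.6055,-1.2252,0.5897,-0.2566,0.6544,0.8576,39.4485,-0.6748,2.6020,-3.6421,0.2717
31,-0.4735,-0.2663,-0.0430,1.7650,-0.8007,-1.4113,0.9654,0.5483,-1.1949,0.5824,-0.2681,0.6839,0.8488,40.1797,-0.3417,2.4407,-3.6678,0.3022
32,-0.5006,-0.2485,-0.0326,1.7415,-0.7891,-1.2987,0.8196,0.4939,-1.1547,0.5698,-0.2783,0.7114,0.8407,40.6737,0.0207,2.2603,-3.6915,0.3389
33,-0.5255,-0.2334,-0.0232,1.7189,-0.7777,-1.1915,0.6923,0.4434,-1.1073,0.5532,-0.2872,0.7370,0.8331,,,,,


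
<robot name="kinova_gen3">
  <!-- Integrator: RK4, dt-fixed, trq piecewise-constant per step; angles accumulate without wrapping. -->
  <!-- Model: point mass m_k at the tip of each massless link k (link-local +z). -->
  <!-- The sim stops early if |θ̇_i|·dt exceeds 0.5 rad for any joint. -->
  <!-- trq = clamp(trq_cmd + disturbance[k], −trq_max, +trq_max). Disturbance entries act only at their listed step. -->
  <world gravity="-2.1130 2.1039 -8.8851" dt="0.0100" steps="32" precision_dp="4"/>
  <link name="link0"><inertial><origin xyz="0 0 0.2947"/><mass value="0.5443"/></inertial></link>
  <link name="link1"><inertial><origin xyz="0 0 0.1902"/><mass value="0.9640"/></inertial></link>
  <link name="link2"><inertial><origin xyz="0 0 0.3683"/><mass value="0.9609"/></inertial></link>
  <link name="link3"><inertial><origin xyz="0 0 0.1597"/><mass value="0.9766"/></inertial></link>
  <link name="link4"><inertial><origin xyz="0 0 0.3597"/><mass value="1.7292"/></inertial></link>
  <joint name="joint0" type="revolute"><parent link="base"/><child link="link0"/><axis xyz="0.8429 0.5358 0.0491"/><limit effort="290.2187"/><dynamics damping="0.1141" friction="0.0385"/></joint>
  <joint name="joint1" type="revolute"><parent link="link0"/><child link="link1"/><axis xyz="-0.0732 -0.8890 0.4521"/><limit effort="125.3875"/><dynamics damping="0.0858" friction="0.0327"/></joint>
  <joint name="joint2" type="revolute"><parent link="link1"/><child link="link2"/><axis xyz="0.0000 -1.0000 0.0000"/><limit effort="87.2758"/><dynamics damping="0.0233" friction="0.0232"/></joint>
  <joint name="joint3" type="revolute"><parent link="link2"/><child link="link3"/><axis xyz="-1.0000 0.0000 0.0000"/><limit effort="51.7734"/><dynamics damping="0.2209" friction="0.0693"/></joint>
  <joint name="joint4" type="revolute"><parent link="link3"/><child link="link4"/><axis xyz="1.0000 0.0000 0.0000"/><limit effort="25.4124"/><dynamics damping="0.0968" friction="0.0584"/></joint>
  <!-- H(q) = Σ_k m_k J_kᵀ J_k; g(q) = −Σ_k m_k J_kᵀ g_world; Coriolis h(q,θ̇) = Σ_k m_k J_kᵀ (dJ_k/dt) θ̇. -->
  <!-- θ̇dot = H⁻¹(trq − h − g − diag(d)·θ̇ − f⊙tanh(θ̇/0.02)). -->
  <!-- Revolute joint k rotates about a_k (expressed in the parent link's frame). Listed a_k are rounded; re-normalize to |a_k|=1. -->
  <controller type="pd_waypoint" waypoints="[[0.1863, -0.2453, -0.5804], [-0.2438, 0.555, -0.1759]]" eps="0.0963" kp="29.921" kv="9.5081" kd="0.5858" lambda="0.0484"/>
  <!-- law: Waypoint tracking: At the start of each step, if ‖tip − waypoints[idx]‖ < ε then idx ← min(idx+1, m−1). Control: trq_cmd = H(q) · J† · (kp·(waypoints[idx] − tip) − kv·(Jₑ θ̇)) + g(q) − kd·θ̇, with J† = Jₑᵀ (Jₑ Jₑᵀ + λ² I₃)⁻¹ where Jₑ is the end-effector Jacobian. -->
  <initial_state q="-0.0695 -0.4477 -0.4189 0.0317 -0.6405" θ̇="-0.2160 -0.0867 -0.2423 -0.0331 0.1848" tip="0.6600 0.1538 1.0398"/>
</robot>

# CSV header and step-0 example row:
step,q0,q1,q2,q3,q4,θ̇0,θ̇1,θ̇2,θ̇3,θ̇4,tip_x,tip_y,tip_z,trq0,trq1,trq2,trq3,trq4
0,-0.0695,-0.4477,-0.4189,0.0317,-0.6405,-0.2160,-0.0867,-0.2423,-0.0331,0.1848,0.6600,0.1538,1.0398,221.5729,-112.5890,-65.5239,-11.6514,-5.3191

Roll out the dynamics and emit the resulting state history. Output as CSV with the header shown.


step,q0,q1,q2,q3,q4,θ̇0,θ̇1,θ̇2,θ̇3,θ̇4,tip_x,tip_y,tip_z,trq0,trq1,trq2,trq3,trq4
1,-0.0625,-0.4444,-0.4200,0.0326,-0.6550,1.6190,0.7390,0.0398,0.2667,-3.0074,0.6606,0.1538,1.0368,202.6768,-102.8047,-59.0463,-11.1548,-2.8939
2,-0.0380,-0.4345,-0.4169,0.0420,-0.6928,3.2670,1.1982,0.5893,1.7131,-4.4203,0.6604,0.1528,1.0300,181.2964,-92.0997,-52.7803,-10.3836,-2.1803
3,0.0016,-0.4218,-0.4077,0.0685,-0.7395,4.6367,1.3124,1.2879,3.7113,-4.7459,0.6594,0.1506,1.0198,151.7547,-78.2161,-45.5248,-8.9325,-2.3993
4,0.0530,-0.4091,-0.3917,0.1150,-0.7863,5.6327,1.1910,1.9413,5.6887,-4.4684,0.6568,0.1466,1.0063,117.3368,-62.4799,-37.5421,-6.9962,-2.9535
5,0.1124,-0.3981,-0.3701,0.1789,-0.8294,6.2221,0.9808,2.3733,7.1185,-4.0707,0.6523,0.1404,0.9892,84.0727,-47.3697,-29.7127,-4.9297,-3.3368
6,0.1758,-0.3893,-0.3457,0.2533,-0.8693,6.4560,0.8057,2.4934,7.7371,-3.9065,0.6457,0.1315,0.9685,55.4547,-34.3786,-22.6686,-3.0043,-3.2459
7,0.2402,-0.3820,-0.3212,0.3305,-0.9089,6.4329,0.6922,2.3527,7.6509,-4.0457,0.6373,0.1199,0.9445,32.4422,-23.9305,-16.7190,-1.4347,-2.6558
8,0.3037,-0.3757,-0.2988,0.4049,-0.9506,6.2567,0.5951,2.0934,7.1841,-4.3345,0.6274,0.1059,0.9177,14.6427,-15.8241,-11.9318,-0.3632,-1.7327
9,0.3649,-0.3705,-0.2790,0.4740,-0.9951,6.0069,0.4746,1.8315,6.6200,-4.6034,0.6167,0.0900,0.8885,1.1050,-9.6022,-8.1910,0.1922,-0.6612
10,0.4236,-0.3666,-0.2617,0.5377,-1.0419,5.7302,0.3240,1.6129,6.0943,-4.7805,0.6054,0.0726,0.8576,-9.1830,-4.7997,-5.2967,0.3145,0.4455
11,0.4795,-0.3642,-0.2464,0.5964,-1.0900,5.4493,0.1521,1.4408,5.6417,-4.8657,0.5938,0.0542,0.8252,-17.0538,-1.0481,-3.0558,0.1199,1.5344
12,0.5326,-0.3637,-0.2326,0.6509,-1.1387,5.1739,-0.0301,1.3034,5.2580,-4.8821,0.5822,0.0353,0.7918,-23.1176,1.9122,-1.3170,-0.2866,2.5799
13,0.5829,-0.3649,-0.2202,0.7019,-1.1873,4.9084,-0.2115,1.1834,4.9305,-4.8518,0.5707,0.0161,0.7577,-27.7985,4.2463,0.0254,-0.8229,3.5666
14,0.6307,-0.3679,-0.2088,0.7498,-1.2354,4.6525,-0.4013,1.0906,4.6517,-4.7891,0.5594,-0.0030,0.7231,-31.4256,6.1206,1.0616,-1.4310,4.4823
15,0.6760,-0.3729,-0.1983,0.7950,-1.2829,4.4059,-0.5961,1.0166,4.4110,-4.7063,0.5482,-0.0220,0.6883,-34.2235,7.6258,1.8523,-2.0664,5.3201
16,0.7189,-0.3798,-0.1885,0.8381,-1.3295,4.1683,-0.7944,0.9561,4.2015,-4.6107,0.5374,-0.0406,0.6533,-36.3541,8.8276,2.4423,-2.6976,6.0752
17,0.7594,-0.3888,-0.1792,0.8792,-1.3750,3.9387,-0.9957,0.9052,4.0177,-4.5067,0.5268,-0.0588,0.6184,-37.9356,9.7738,2.8652,-3.3027,6.7448
18,0.7977,-0.3997,-0.1704,0.9185,-1.4195,3.7165,-1.1998,0.8610,3.8557,-4.3974,0.5165,-0.0764,0.5837,-39.0537,10.4992,3.1464,-3.8662,7.3281
19,0.8337,-0.4127,-0.1620,0.9563,-1.4629,3.5009,-1.4067,0.8207,3.7120,-4.2847,0.5066,-0.0935,0.5493,-39.7693,11.0284,3.3048,-4.3779,7.8259
20,0.8677,-0.4278,-0.1540,0.9928,-1.5052,3.2915,-1.6163,0.7818,3.5835,-4.1700,0.4969,-0.1099,0.5153,-40.1236,11.3781,3.3544,-4.8309,8.2404
21,0.8996,-0.4450,-0.1465,1.0280,-1.5463,3.0880,-1.8281,0.7419,3.4677,-4.0541,0.4875,-0.1256,0.4817,-40.1415,11.5584,3.3052,-5.2213,8.5746
22,0.9295,-0.4643,-0.1393,1.0621,-1.5863,2.8903,-2.0417,0.6983,3.3618,-3.9379,0.4784,-0.1407,0.4488,-39.8346,11.5742,3.1641,-5.5473,8.8325
23,0.9574,-0.4858,-0.1326,1.0953,-1.6251,2.6987,-2.2558,0.6479,3.2633,-3.8217,0.4696,-0.1552,0.4165,-39.2038,11.4268,2.9360,-5.8085,9.0187
24,0.9835,-0.5094,-0.1264,1.1274,-1.6627,2.5139,-2.4689,0.5874,3.1696,-3.7060,0.4611,-0.1690,0.3849,-38.2424,11.1151,2.6250,-6.0060,9.1384
25,1.0077,-0.5351,-0.1209,1.1587,-1.6992,2.3371,-2.6783,0.5128,3.0779,-3.5911,0.4530,-0.1822,0.3540,-36.9404,10.6386,2.2360,-6.1421,9.1972
26,1.0303,-0.5629,-0.1163,1.1890,-1.7345,2.1704,-2.8802,0.4194,2.9853,-3.4772,0.4451,-0.1948,0.3240,-35.2919,10.0002,1.7771,-6.2198,9.2011
27,1.0512,-0.5926,-0.1127,1.2184,-1.7686,2.0165,-3.0689,0.3018,2.8886,-3.3642,0.4376,-0.2068,0.2948,-33.3056,9.2112,1.2625,-6.2426,9.1565
28,1.0707,-0.6242,-0.1104,1.2468,-1.8017,1.8795,-3.2370,0.1537,2.7845,-3.2521,0.4305,-0.2183,0.2665,-31.0178,8.2963,0.7153,-6.2145,9.0702
29,1.0889,-0.6572,-0.1098,1.2741,-1.8336,1.7642,-3.3756,-0.0299,2.6695,-3.1405,0.4237,-0.2292,0.2390,-28.5139,7.3050,0.1722,-6.1391,8.9497
30,1.1061,-0.6915,-0.1111,1.3002,-1.8644,1.6762,-3.4777,-0.2482,2.5402,-3.0292,0.4173,-0.2396,0.2124,-25.9522,6.3278,-0.3113,-6.0193,8.8028
31,1.1226,-0.7265,-0.1149,1.3249,-1.8941,1.6234,-3.5216,-0.5178,2.3930,-2.9178,0.4113,-0.2494,0.1866,-23.4722,5.4048,-0.6968,-5.8566,8.6378
32,1.1388,-0.7617,-0.1217,1.3481,-1.9227,1.6128,-3.4938,-0.8416,2.2259,-2.8058,0.4058,-0.2587,0.1617,,,,,
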